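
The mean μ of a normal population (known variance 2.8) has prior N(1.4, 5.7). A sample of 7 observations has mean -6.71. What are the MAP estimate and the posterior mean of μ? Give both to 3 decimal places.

Posterior for μ is Normal. Precision-weighted mean: (1/5.7·1.4 + 7/2.8·-6.71) / (1/5.7 + 7/2.8) = -6.178.
A Normal posterior is symmetric, so mode = mean.

MAP = -6.178, posterior mean = -6.178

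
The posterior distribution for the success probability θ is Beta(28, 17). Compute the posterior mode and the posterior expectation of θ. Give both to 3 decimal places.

Mode = (28−1)/(28+17−2) = 27/43 = 0.628.
Mean = 28/(28+17) = 28/45 = 0.622.
The posterior is left-skewed, so the mode exceeds the mean.

MAP: 0.628. Posterior mean: 0.622.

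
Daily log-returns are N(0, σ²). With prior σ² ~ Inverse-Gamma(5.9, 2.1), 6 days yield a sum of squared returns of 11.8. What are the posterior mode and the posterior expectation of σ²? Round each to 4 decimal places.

Posterior: Inverse-Gamma(shape = 5.9+6/2 = 8.9, scale = 2.1+11.8/2 = 8.0).
Mode = β/(α+1) = 8.0/9.9 = 0.8081.
Mean = β/(α−1) = 8.0/7.9 = 1.0127.
Mean > mode: the posterior has a right tail.

posterior mode = 0.8081, posterior expectation = 1.0127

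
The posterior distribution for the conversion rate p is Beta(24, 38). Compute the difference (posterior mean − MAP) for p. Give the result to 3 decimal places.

Mode = (24−1)/(24+38−2) = 23/60 = 0.383.
Mean = 24/(24+38) = 24/62 = 0.387.
Difference = 0.387 − 0.383 = 0.004.
The mean is pulled above the mode by the posterior's right skew.

0.004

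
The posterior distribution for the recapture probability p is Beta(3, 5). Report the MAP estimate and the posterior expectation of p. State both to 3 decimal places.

MAP = 0.333, posterior mean = 0.375

Mode = (3−1)/(3+5−2) = 2/6 = 0.333.
Mean = 3/(3+5) = 3/8 = 0.375.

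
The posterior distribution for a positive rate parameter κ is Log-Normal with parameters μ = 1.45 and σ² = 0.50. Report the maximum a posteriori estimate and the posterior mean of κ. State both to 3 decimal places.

maximum a posteriori estimate = 2.586, posterior mean = 5.474

Mode = exp(μ − σ²) = exp(0.95) = 2.586.
Mean = exp(μ + σ²/2) = exp(1.700) = 5.474.
The mean is pulled above the mode by the posterior's right skew.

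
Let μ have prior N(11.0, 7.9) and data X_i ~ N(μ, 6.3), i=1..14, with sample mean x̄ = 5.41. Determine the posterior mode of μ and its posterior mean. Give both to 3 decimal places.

MAP: 5.711. Posterior mean: 5.711.

Posterior for μ is Normal. Precision-weighted mean: (1/7.9·11.0 + 14/6.3·5.41) / (1/7.9 + 14/6.3) = 5.711.
A Normal posterior is symmetric, so mode = mean.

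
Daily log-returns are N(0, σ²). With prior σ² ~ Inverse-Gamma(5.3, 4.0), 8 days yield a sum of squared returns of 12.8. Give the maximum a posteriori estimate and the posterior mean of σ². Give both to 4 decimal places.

maximum a posteriori estimate = 1.0097, posterior mean = 1.2530

Posterior: Inverse-Gamma(shape = 5.3+8/2 = 9.3, scale = 4.0+12.8/2 = 10.4).
Mode = β/(α+1) = 10.4/10.3 = 1.0097.
Mean = β/(α−1) = 10.4/8.3 = 1.2530.
Mean > mode: the posterior has a right tail.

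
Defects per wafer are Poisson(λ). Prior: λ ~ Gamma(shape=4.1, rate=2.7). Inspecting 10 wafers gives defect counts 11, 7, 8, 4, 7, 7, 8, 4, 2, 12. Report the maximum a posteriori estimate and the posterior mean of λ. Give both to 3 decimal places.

maximum a posteriori estimate = 5.756, posterior mean = 5.835

Σ counts = 70. Posterior: Gamma(shape = 4.1+70 = 74.1, rate = 2.7+10 = 12.7).
Mode = (α−1)/β = 73.1/12.7 = 5.756.
Mean = α/β = 74.1/12.7 = 5.835.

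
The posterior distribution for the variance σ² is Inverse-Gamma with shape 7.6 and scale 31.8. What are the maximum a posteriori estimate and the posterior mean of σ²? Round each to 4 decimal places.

Mode = β/(α+1) = 31.8/8.6 = 3.6977.
Mean = β/(α−1) = 31.8/6.6 = 4.8182.

σ²_MAP = 3.6977, E[σ²|data] = 4.8182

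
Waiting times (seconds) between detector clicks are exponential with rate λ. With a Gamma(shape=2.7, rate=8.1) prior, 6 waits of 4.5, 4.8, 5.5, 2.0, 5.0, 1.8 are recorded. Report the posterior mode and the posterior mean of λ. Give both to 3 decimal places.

MAP = 0.243; posterior mean = 0.274

Σ times = 23.6. Posterior: Gamma(shape = 2.7+6 = 8.7, rate = 8.1+23.6 = 31.7).
Mode = (α−1)/β = 7.7/31.7 = 0.243.
Mean = α/β = 8.7/31.7 = 0.274.
The posterior is right-skewed, so the mean exceeds the mode.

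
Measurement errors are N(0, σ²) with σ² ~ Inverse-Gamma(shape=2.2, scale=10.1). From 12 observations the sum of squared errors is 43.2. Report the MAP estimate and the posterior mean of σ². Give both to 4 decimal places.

Posterior: Inverse-Gamma(shape = 2.2+12/2 = 8.2, scale = 10.1+43.2/2 = 31.7).
Mode = β/(α+1) = 31.7/9.2 = 3.4457.
Mean = β/(α−1) = 31.7/7.2 = 4.4028.
The mean is pulled above the mode by the posterior's right skew.

MAP = 3.4457, posterior mean = 4.4028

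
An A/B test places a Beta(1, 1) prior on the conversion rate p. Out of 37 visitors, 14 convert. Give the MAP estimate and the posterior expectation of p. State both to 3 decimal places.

MAP = 0.378; posterior mean = 0.385

Posterior: Beta(1+14, 1+23) = Beta(15, 24).
Mode = (15−1)/(15+24−2) = 14/37 = 0.378.
Mean = 15/(15+24) = 15/39 = 0.385.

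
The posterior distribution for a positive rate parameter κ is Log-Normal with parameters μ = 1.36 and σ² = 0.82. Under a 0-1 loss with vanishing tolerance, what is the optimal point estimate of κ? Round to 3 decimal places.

Mode = exp(μ − σ²) = exp(0.54) = 1.716.
Mean = exp(μ + σ²/2) = exp(1.770) = 5.871.
This is the posterior mode — the MAP estimate.

1.716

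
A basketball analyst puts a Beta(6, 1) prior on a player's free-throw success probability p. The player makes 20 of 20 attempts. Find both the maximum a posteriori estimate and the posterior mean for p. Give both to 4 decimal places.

MAP = 1.0000; posterior mean = 0.9630

Posterior: Beta(6+20, 1+0) = Beta(26, 1).
Since β = 1 ≤ 1 and α > 1, the Beta density is monotone increasing on [0,1]; the mode is at 1.
Mean = 26/(26+1) = 0.9630.
Left-skewed posterior ⇒ mean < mode.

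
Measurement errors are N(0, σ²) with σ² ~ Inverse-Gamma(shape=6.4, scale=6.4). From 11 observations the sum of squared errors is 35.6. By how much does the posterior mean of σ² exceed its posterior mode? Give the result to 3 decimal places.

Posterior: Inverse-Gamma(shape = 6.4+11/2 = 11.9, scale = 6.4+35.6/2 = 24.2).
Mode = β/(α+1) = 24.2/12.9 = 1.876.
Mean = β/(α−1) = 24.2/10.9 = 2.220.
Difference = 2.220 − 1.876 = 0.344.

0.344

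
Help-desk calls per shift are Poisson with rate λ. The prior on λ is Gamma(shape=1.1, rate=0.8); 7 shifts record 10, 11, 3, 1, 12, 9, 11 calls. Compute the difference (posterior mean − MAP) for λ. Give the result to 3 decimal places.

Σ counts = 57. Posterior: Gamma(shape = 1.1+57 = 58.1, rate = 0.8+7 = 7.8).
Mode = (α−1)/β = 57.1/7.8 = 7.321.
Mean = α/β = 58.1/7.8 = 7.449.
Difference = 7.449 − 7.321 = 0.128.
Right-skewed posterior ⇒ mode < mean.

0.128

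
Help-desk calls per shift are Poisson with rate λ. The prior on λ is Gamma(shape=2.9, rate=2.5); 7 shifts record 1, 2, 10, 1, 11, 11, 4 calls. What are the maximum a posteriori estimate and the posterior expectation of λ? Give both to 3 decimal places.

MAP = 4.411; posterior mean = 4.516

Σ counts = 40. Posterior: Gamma(shape = 2.9+40 = 42.9, rate = 2.5+7 = 9.5).
Mode = (α−1)/β = 41.9/9.5 = 4.411.
Mean = α/β = 42.9/9.5 = 4.516.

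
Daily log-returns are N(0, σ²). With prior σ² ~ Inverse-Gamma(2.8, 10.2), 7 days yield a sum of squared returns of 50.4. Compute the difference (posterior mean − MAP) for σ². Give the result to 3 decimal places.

Posterior: Inverse-Gamma(shape = 2.8+7/2 = 6.3, scale = 10.2+50.4/2 = 35.4).
Mode = β/(α+1) = 35.4/7.3 = 4.849.
Mean = β/(α−1) = 35.4/5.3 = 6.679.
Difference = 6.679 − 4.849 = 1.830.
Right-skewed posterior ⇒ mode < mean.

1.830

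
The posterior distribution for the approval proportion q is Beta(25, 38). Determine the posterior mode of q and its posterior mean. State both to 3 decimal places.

posterior mode = 0.393, posterior mean = 0.397

Mode = (25−1)/(25+38−2) = 24/61 = 0.393.
Mean = 25/(25+38) = 25/63 = 0.397.
The posterior is right-skewed, so the mean exceeds the mode.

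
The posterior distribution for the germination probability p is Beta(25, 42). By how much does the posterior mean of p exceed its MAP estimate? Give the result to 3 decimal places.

0.004

Mode = (25−1)/(25+42−2) = 24/65 = 0.369.
Mean = 25/(25+42) = 25/67 = 0.373.
Difference = 0.373 − 0.369 = 0.004.
Mean > mode: the posterior has a right tail.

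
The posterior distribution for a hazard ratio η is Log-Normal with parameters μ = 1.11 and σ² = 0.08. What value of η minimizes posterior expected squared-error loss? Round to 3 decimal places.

3.158

Mode = exp(μ − σ²) = exp(1.03) = 2.801.
Mean = exp(μ + σ²/2) = exp(1.150) = 3.158.
Squared-error loss ⇒ the optimal estimator is the posterior mean.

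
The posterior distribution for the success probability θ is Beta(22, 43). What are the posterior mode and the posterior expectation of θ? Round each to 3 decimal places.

MAP = 0.333; posterior mean = 0.338

Mode = (22−1)/(22+43−2) = 21/63 = 0.333.
Mean = 22/(22+43) = 22/65 = 0.338.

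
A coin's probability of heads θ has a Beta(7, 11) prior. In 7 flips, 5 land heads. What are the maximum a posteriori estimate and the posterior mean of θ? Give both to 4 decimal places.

Posterior: Beta(7+5, 11+2) = Beta(12, 13).
Mode = (12−1)/(12+13−2) = 11/23 = 0.4783.
Mean = 12/(12+13) = 12/25 = 0.4800.

MAP = 0.4783; posterior mean = 0.4800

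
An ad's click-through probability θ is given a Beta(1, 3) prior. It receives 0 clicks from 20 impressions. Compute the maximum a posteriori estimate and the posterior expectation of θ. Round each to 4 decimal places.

θ_MAP = 0.0000, E[θ|data] = 0.0417

Posterior: Beta(1+0, 3+20) = Beta(1, 23).
Since α = 1 ≤ 1 and β > 1, the Beta density is monotone decreasing on [0,1]; the mode is at 0.
Mean = 1/(1+23) = 0.0417.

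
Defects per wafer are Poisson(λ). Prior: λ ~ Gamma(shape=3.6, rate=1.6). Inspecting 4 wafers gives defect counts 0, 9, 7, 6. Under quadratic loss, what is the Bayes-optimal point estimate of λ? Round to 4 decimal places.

Σ counts = 22. Posterior: Gamma(shape = 3.6+22 = 25.6, rate = 1.6+4 = 5.6).
Mode = (α−1)/β = 24.6/5.6 = 4.3929.
Mean = α/β = 25.6/5.6 = 4.5714.
Quadratic loss ⇒ the optimal estimator is the posterior mean.

4.5714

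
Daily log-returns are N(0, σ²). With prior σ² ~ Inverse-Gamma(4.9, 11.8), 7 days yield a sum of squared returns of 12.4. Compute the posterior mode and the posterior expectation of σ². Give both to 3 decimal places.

Posterior: Inverse-Gamma(shape = 4.9+7/2 = 8.4, scale = 11.8+12.4/2 = 18.0).
Mode = β/(α+1) = 18.0/9.4 = 1.915.
Mean = β/(α−1) = 18.0/7.4 = 2.432.
Right-skewed posterior ⇒ mode < mean.

MAP = 1.915; posterior mean = 2.432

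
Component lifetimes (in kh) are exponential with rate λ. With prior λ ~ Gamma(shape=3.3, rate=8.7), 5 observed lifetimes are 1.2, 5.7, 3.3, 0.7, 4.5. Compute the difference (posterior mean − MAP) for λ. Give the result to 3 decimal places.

Σ times = 15.4. Posterior: Gamma(shape = 3.3+5 = 8.3, rate = 8.7+15.4 = 24.1).
Mode = (α−1)/β = 7.3/24.1 = 0.303.
Mean = α/β = 8.3/24.1 = 0.344.
Difference = 0.344 − 0.303 = 0.041.
The mean is pulled above the mode by the posterior's right skew.

0.041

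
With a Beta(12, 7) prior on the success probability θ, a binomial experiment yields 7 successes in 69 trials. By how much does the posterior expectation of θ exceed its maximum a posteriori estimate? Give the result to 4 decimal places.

Posterior: Beta(12+7, 7+62) = Beta(19, 69).
Mode = (19−1)/(19+69−2) = 18/86 = 0.2093.
Mean = 19/(19+69) = 19/88 = 0.2159.
Difference = 0.2159 − 0.2093 = 0.0066.

0.0066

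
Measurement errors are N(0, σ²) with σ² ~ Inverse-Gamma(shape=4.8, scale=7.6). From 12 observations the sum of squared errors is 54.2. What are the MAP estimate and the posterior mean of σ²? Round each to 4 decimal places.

Posterior: Inverse-Gamma(shape = 4.8+12/2 = 10.8, scale = 7.6+54.2/2 = 34.7).
Mode = β/(α+1) = 34.7/11.8 = 2.9407.
Mean = β/(α−1) = 34.7/9.8 = 3.5408.

MAP: 2.9407. Posterior mean: 3.5408.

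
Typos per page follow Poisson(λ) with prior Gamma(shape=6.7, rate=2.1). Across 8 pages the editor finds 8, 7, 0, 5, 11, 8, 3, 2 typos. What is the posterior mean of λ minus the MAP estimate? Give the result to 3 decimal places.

Σ counts = 44. Posterior: Gamma(shape = 6.7+44 = 50.7, rate = 2.1+8 = 10.1).
Mode = (α−1)/β = 49.7/10.1 = 4.921.
Mean = α/β = 50.7/10.1 = 5.020.
Difference = 5.020 − 4.921 = 0.099.
The posterior is right-skewed, so the mean exceeds the mode.

0.099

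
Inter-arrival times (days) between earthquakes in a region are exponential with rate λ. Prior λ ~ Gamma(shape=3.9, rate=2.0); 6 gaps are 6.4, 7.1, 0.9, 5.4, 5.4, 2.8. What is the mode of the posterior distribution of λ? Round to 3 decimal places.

0.297

Σ times = 28.0. Posterior: Gamma(shape = 3.9+6 = 9.9, rate = 2.0+28.0 = 30.0).
Mode = (α−1)/β = 8.9/30.0 = 0.297.
Mean = α/β = 9.9/30.0 = 0.330.
This is the posterior mode — the MAP estimate.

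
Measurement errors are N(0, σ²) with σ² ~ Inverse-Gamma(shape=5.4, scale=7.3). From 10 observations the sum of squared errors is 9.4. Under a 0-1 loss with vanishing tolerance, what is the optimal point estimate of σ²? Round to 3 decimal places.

1.053

Posterior: Inverse-Gamma(shape = 5.4+10/2 = 10.4, scale = 7.3+9.4/2 = 12.0).
Mode = β/(α+1) = 12.0/11.4 = 1.053.
Mean = β/(α−1) = 12.0/9.4 = 1.277.
This is the posterior mode — the MAP estimate.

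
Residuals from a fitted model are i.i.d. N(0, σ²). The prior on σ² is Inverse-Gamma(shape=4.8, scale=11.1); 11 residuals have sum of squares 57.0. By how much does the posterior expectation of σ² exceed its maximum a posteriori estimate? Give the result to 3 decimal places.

0.754

Posterior: Inverse-Gamma(shape = 4.8+11/2 = 10.3, scale = 11.1+57.0/2 = 39.6).
Mode = β/(α+1) = 39.6/11.3 = 3.504.
Mean = β/(α−1) = 39.6/9.3 = 4.258.
Difference = 4.258 − 3.504 = 0.754.
The posterior is right-skewed, so the mean exceeds the mode.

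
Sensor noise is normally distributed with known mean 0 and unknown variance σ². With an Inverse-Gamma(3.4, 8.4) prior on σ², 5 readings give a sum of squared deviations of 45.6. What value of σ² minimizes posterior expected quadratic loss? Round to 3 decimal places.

6.367

Posterior: Inverse-Gamma(shape = 3.4+5/2 = 5.9, scale = 8.4+45.6/2 = 31.2).
Mode = β/(α+1) = 31.2/6.9 = 4.522.
Mean = β/(α−1) = 31.2/4.9 = 6.367.
Quadratic loss ⇒ the optimal estimator is the posterior mean.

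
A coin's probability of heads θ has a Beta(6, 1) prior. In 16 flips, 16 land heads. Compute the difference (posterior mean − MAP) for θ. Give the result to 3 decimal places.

Posterior: Beta(6+16, 1+0) = Beta(22, 1).
Since β = 1 ≤ 1 and α > 1, the Beta density is monotone increasing on [0,1]; the mode is at 1.
Mean = 22/(22+1) = 0.957.
Difference = 0.957 − 1.000 = -0.043.
The posterior is left-skewed, so the mode exceeds the mean.

-0.043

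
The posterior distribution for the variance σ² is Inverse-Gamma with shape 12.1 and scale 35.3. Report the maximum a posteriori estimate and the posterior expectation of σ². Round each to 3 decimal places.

Mode = β/(α+1) = 35.3/13.1 = 2.695.
Mean = β/(α−1) = 35.3/11.1 = 3.180.

MAP: 2.695. Posterior mean: 3.180.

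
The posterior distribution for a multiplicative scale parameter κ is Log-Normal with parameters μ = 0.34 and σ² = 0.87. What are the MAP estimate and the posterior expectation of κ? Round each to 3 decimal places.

MAP estimate = 0.589, posterior expectation = 2.171

Mode = exp(μ − σ²) = exp(-0.53) = 0.589.
Mean = exp(μ + σ²/2) = exp(0.775) = 2.171.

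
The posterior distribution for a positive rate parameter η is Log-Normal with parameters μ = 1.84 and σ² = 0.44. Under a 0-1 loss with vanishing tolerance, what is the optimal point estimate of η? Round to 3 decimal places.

Mode = exp(μ − σ²) = exp(1.40) = 4.055.
Mean = exp(μ + σ²/2) = exp(2.060) = 7.846.
This is the posterior mode — the MAP estimate.

4.055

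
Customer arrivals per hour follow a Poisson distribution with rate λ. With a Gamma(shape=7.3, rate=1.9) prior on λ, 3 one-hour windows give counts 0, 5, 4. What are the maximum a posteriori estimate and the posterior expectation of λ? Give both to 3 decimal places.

MAP: 3.122. Posterior mean: 3.327.

Σ counts = 9. Posterior: Gamma(shape = 7.3+9 = 16.3, rate = 1.9+3 = 4.9).
Mode = (α−1)/β = 15.3/4.9 = 3.122.
Mean = α/β = 16.3/4.9 = 3.327.
The mean is pulled above the mode by the posterior's right skew.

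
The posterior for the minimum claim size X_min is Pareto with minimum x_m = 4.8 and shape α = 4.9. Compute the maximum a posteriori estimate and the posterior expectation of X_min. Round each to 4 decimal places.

The Pareto density is strictly decreasing on [x_m, ∞), so the mode is x_m = 4.8000.
Mean = α·x_m/(α−1) = 4.9·4.8/3.9 = 6.0308.
Mean > mode: the posterior has a right tail.

X_min_MAP = 4.8000, E[X_min|data] = 6.0308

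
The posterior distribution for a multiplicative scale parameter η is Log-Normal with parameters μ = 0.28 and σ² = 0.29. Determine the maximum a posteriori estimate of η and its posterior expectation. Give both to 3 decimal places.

Mode = exp(μ − σ²) = exp(-0.01) = 0.990.
Mean = exp(μ + σ²/2) = exp(0.425) = 1.530.
Right-skewed posterior ⇒ mode < mean.

maximum a posteriori estimate = 0.990, posterior expectation = 1.530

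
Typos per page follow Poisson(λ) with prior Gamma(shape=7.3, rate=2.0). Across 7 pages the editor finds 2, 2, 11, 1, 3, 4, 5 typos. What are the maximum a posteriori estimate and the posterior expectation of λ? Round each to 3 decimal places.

λ_MAP = 3.811, E[λ|data] = 3.922

Σ counts = 28. Posterior: Gamma(shape = 7.3+28 = 35.3, rate = 2.0+7 = 9.0).
Mode = (α−1)/β = 34.3/9.0 = 3.811.
Mean = α/β = 35.3/9.0 = 3.922.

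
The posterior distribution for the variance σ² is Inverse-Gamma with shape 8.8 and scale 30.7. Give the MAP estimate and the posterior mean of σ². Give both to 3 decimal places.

MAP = 3.133; posterior mean = 3.936

Mode = β/(α+1) = 30.7/9.8 = 3.133.
Mean = β/(α−1) = 30.7/7.8 = 3.936.
Right-skewed posterior ⇒ mode < mean.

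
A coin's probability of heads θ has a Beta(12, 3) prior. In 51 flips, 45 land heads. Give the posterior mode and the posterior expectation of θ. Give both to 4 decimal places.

MAP = 0.8750, posterior mean = 0.8636

Posterior: Beta(12+45, 3+6) = Beta(57, 9).
Mode = (57−1)/(57+9−2) = 56/64 = 0.8750.
Mean = 57/(57+9) = 57/66 = 0.8636.
Left-skewed posterior ⇒ mean < mode.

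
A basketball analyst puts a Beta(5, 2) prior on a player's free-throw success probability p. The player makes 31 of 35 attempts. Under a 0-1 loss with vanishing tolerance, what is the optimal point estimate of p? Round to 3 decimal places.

Posterior: Beta(5+31, 2+4) = Beta(36, 6).
Mode = (36−1)/(36+6−2) = 35/40 = 0.875.
Mean = 36/(36+6) = 36/42 = 0.857.
This is the posterior mode — the MAP estimate.

0.875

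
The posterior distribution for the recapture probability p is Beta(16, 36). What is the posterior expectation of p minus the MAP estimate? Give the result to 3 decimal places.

0.008

Mode = (16−1)/(16+36−2) = 15/50 = 0.300.
Mean = 16/(16+36) = 16/52 = 0.308.
Difference = 0.308 − 0.300 = 0.008.
Mean > mode: the posterior has a right tail.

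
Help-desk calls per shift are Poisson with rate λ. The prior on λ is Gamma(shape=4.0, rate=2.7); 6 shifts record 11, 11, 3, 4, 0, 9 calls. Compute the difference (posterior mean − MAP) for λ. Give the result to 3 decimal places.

0.115

Σ counts = 38. Posterior: Gamma(shape = 4.0+38 = 42.0, rate = 2.7+6 = 8.7).
Mode = (α−1)/β = 41.0/8.7 = 4.713.
Mean = α/β = 42.0/8.7 = 4.828.
Difference = 4.828 − 4.713 = 0.115.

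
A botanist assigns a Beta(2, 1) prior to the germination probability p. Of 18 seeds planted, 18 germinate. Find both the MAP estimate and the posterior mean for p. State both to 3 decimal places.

p_MAP = 1.000, E[p|data] = 0.952

Posterior: Beta(2+18, 1+0) = Beta(20, 1).
Since β = 1 ≤ 1 and α > 1, the Beta density is monotone increasing on [0,1]; the mode is at 1.
Mean = 20/(20+1) = 0.952.
The posterior is left-skewed, so the mode exceeds the mean.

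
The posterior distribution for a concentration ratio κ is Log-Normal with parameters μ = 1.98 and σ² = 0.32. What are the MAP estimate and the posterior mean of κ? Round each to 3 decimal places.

Mode = exp(μ − σ²) = exp(1.66) = 5.259.
Mean = exp(μ + σ²/2) = exp(2.140) = 8.499.

MAP = 5.259, posterior mean = 8.499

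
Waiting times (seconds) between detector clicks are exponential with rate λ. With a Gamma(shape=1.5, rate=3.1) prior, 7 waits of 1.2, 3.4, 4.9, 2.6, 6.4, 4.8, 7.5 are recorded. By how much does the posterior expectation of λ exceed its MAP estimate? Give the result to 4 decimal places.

Σ times = 30.8. Posterior: Gamma(shape = 1.5+7 = 8.5, rate = 3.1+30.8 = 33.9).
Mode = (α−1)/β = 7.5/33.9 = 0.2212.
Mean = α/β = 8.5/33.9 = 0.2507.
Difference = 0.2507 − 0.2212 = 0.0295.
Right-skewed posterior ⇒ mode < mean.

0.0295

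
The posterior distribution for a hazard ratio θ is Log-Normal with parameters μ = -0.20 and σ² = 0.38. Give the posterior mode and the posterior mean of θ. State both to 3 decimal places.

Mode = exp(μ − σ²) = exp(-0.58) = 0.560.
Mean = exp(μ + σ²/2) = exp(-0.010) = 0.990.

MAP: 0.560. Posterior mean: 0.990.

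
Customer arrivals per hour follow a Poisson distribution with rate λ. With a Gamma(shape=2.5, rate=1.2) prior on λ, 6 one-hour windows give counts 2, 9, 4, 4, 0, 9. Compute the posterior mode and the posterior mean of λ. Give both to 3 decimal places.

posterior mode = 4.097, posterior mean = 4.236

Σ counts = 28. Posterior: Gamma(shape = 2.5+28 = 30.5, rate = 1.2+6 = 7.2).
Mode = (α−1)/β = 29.5/7.2 = 4.097.
Mean = α/β = 30.5/7.2 = 4.236.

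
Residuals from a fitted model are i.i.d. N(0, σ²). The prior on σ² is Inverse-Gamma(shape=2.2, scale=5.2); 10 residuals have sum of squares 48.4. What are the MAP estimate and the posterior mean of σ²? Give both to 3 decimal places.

Posterior: Inverse-Gamma(shape = 2.2+10/2 = 7.2, scale = 5.2+48.4/2 = 29.4).
Mode = β/(α+1) = 29.4/8.2 = 3.585.
Mean = β/(α−1) = 29.4/6.2 = 4.742.

MAP estimate = 3.585, posterior mean = 4.742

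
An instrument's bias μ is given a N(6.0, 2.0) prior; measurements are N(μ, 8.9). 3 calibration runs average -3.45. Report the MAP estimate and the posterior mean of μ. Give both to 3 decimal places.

μ_MAP = 2.195, E[μ|data] = 2.195

Posterior for μ is Normal. Precision-weighted mean: (1/2.0·6.0 + 3/8.9·-3.45) / (1/2.0 + 3/8.9) = 2.195.
A Normal posterior is symmetric, so mode = mean.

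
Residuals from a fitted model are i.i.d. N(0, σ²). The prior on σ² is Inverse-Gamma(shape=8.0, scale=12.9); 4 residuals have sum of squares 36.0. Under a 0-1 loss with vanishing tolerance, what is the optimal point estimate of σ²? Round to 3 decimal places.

Posterior: Inverse-Gamma(shape = 8.0+4/2 = 10.0, scale = 12.9+36.0/2 = 30.9).
Mode = β/(α+1) = 30.9/11.0 = 2.809.
Mean = β/(α−1) = 30.9/9.0 = 3.433.
This is the posterior mode — the MAP estimate.

2.809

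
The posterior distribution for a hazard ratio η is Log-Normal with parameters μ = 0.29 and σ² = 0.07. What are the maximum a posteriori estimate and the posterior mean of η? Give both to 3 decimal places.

MAP: 1.246. Posterior mean: 1.384.

Mode = exp(μ − σ²) = exp(0.22) = 1.246.
Mean = exp(μ + σ²/2) = exp(0.325) = 1.384.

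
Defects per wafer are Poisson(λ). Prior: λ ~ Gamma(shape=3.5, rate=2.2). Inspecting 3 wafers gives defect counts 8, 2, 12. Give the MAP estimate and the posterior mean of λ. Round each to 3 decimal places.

Σ counts = 22. Posterior: Gamma(shape = 3.5+22 = 25.5, rate = 2.2+3 = 5.2).
Mode = (α−1)/β = 24.5/5.2 = 4.712.
Mean = α/β = 25.5/5.2 = 4.904.

MAP = 4.712; posterior mean = 4.904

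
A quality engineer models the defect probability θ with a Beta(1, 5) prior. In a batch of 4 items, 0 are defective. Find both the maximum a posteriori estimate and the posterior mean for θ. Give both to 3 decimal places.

Posterior: Beta(1+0, 5+4) = Beta(1, 9).
Since α = 1 ≤ 1 and β > 1, the Beta density is monotone decreasing on [0,1]; the mode is at 0.
Mean = 1/(1+9) = 0.100.

maximum a posteriori estimate = 0.000, posterior mean = 0.100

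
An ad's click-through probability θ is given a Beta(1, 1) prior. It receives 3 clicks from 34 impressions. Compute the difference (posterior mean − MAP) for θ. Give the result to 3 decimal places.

0.023

Posterior: Beta(1+3, 1+31) = Beta(4, 32).
Mode = (4−1)/(4+32−2) = 3/34 = 0.088.
Mean = 4/(4+32) = 4/36 = 0.111.
Difference = 0.111 − 0.088 = 0.023.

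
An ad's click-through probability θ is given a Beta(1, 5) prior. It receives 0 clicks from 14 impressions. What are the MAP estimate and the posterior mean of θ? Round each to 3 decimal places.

MAP estimate = 0.000, posterior mean = 0.050

Posterior: Beta(1+0, 5+14) = Beta(1, 19).
Since α = 1 ≤ 1 and β > 1, the Beta density is monotone decreasing on [0,1]; the mode is at 0.
Mean = 1/(1+19) = 0.050.
The mean is pulled above the mode by the posterior's right skew.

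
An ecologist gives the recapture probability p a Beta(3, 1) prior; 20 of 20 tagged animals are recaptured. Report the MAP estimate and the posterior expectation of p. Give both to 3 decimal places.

MAP estimate = 1.000, posterior expectation = 0.958

Posterior: Beta(3+20, 1+0) = Beta(23, 1).
Since β = 1 ≤ 1 and α > 1, the Beta density is monotone increasing on [0,1]; the mode is at 1.
Mean = 23/(23+1) = 0.958.
The mean is pulled below the mode by the posterior's left skew.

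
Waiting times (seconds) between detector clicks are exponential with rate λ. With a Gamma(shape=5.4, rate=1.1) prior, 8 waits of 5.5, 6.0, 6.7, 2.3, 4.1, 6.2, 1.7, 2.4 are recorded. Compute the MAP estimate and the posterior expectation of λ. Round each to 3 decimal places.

MAP = 0.344; posterior mean = 0.372

Σ times = 34.9. Posterior: Gamma(shape = 5.4+8 = 13.4, rate = 1.1+34.9 = 36.0).
Mode = (α−1)/β = 12.4/36.0 = 0.344.
Mean = α/β = 13.4/36.0 = 0.372.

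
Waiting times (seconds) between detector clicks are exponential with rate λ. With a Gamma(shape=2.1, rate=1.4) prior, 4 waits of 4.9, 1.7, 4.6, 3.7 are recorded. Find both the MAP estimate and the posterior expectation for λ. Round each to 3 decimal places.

MAP = 0.313, posterior mean = 0.374

Σ times = 14.9. Posterior: Gamma(shape = 2.1+4 = 6.1, rate = 1.4+14.9 = 16.3).
Mode = (α−1)/β = 5.1/16.3 = 0.313.
Mean = α/β = 6.1/16.3 = 0.374.
The mean is pulled above the mode by the posterior's right skew.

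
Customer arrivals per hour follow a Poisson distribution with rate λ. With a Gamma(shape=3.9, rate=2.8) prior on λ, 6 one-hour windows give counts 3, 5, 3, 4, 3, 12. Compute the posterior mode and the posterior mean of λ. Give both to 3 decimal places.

MAP = 3.739, posterior mean = 3.852

Σ counts = 30. Posterior: Gamma(shape = 3.9+30 = 33.9, rate = 2.8+6 = 8.8).
Mode = (α−1)/β = 32.9/8.8 = 3.739.
Mean = α/β = 33.9/8.8 = 3.852.
Mean > mode: the posterior has a right tail.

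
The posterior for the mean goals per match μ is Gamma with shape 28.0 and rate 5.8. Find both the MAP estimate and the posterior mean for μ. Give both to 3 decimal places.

MAP = 4.655, posterior mean = 4.828

Mode = (α−1)/β = 27.0/5.8 = 4.655.
Mean = α/β = 28.0/5.8 = 4.828.
The posterior is right-skewed, so the mean exceeds the mode.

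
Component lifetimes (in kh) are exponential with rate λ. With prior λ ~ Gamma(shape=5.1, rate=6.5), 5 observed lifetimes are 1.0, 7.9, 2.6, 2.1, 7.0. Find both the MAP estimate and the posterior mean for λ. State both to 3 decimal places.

Σ times = 20.6. Posterior: Gamma(shape = 5.1+5 = 10.1, rate = 6.5+20.6 = 27.1).
Mode = (α−1)/β = 9.1/27.1 = 0.336.
Mean = α/β = 10.1/27.1 = 0.373.

MAP = 0.336, posterior mean = 0.373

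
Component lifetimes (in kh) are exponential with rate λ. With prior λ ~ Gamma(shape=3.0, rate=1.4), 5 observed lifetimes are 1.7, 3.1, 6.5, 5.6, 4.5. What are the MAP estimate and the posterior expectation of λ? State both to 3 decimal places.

λ_MAP = 0.307, E[λ|data] = 0.351

Σ times = 21.4. Posterior: Gamma(shape = 3.0+5 = 8.0, rate = 1.4+21.4 = 22.8).
Mode = (α−1)/β = 7.0/22.8 = 0.307.
Mean = α/β = 8.0/22.8 = 0.351.
Mean > mode: the posterior has a right tail.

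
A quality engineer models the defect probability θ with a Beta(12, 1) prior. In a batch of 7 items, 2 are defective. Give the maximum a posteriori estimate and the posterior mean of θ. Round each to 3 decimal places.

Posterior: Beta(12+2, 1+5) = Beta(14, 6).
Mode = (14−1)/(14+6−2) = 13/18 = 0.722.
Mean = 14/(14+6) = 14/20 = 0.700.

MAP = 0.722, posterior mean = 0.700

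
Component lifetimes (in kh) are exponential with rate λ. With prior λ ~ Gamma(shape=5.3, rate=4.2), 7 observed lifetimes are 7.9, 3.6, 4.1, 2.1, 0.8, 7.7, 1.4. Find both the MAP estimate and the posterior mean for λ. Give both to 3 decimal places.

Σ times = 27.6. Posterior: Gamma(shape = 5.3+7 = 12.3, rate = 4.2+27.6 = 31.8).
Mode = (α−1)/β = 11.3/31.8 = 0.355.
Mean = α/β = 12.3/31.8 = 0.387.

MAP = 0.355; posterior mean = 0.387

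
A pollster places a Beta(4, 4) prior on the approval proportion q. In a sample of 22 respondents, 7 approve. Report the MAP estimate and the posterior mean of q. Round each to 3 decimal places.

q_MAP = 0.357, E[q|data] = 0.367

Posterior: Beta(4+7, 4+15) = Beta(11, 19).
Mode = (11−1)/(11+19−2) = 10/28 = 0.357.
Mean = 11/(11+19) = 11/30 = 0.367.
Right-skewed posterior ⇒ mode < mean.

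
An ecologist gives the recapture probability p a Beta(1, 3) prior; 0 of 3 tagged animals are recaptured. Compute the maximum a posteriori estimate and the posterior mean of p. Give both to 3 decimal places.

MAP = 0.000; posterior mean = 0.143

Posterior: Beta(1+0, 3+3) = Beta(1, 6).
Since α = 1 ≤ 1 and β > 1, the Beta density is monotone decreasing on [0,1]; the mode is at 0.
Mean = 1/(1+6) = 0.143.
The mean is pulled above the mode by the posterior's right skew.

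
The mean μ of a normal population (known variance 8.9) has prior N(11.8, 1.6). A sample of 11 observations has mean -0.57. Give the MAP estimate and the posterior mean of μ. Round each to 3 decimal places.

MAP = 3.584, posterior mean = 3.584

Posterior for μ is Normal. Precision-weighted mean: (1/1.6·11.8 + 11/8.9·-0.57) / (1/1.6 + 11/8.9) = 3.584.
A Normal posterior is symmetric, so mode = mean.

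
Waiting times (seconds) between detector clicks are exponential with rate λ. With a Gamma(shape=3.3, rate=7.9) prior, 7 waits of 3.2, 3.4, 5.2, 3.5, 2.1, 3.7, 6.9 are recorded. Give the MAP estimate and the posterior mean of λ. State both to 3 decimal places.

Σ times = 28.0. Posterior: Gamma(shape = 3.3+7 = 10.3, rate = 7.9+28.0 = 35.9).
Mode = (α−1)/β = 9.3/35.9 = 0.259.
Mean = α/β = 10.3/35.9 = 0.287.
Mean > mode: the posterior has a right tail.

MAP estimate = 0.259, posterior mean = 0.287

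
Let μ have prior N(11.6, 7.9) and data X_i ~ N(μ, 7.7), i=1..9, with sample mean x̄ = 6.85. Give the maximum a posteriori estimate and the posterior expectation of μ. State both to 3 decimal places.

Posterior for μ is Normal. Precision-weighted mean: (1/7.9·11.6 + 9/7.7·6.85) / (1/7.9 + 9/7.7) = 7.314.
A Normal posterior is symmetric, so mode = mean.

MAP = 7.314, posterior mean = 7.314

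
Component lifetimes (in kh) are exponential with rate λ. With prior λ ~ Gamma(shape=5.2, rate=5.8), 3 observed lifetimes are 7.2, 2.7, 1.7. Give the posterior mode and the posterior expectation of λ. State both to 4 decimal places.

Σ times = 11.6. Posterior: Gamma(shape = 5.2+3 = 8.2, rate = 5.8+11.6 = 17.4).
Mode = (α−1)/β = 7.2/17.4 = 0.4138.
Mean = α/β = 8.2/17.4 = 0.4713.

MAP = 0.4138; posterior mean = 0.4713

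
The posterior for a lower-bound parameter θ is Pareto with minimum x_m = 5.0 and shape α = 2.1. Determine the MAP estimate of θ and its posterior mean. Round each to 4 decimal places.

The Pareto density is strictly decreasing on [x_m, ∞), so the mode is x_m = 5.0000.
Mean = α·x_m/(α−1) = 2.1·5.0/1.1 = 9.5455.

θ_MAP = 5.0000, E[θ|data] = 9.5455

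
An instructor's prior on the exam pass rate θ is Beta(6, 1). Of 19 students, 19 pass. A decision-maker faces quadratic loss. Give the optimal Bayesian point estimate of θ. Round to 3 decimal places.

Posterior: Beta(6+19, 1+0) = Beta(25, 1).
Since β = 1 ≤ 1 and α > 1, the Beta density is monotone increasing on [0,1]; the mode is at 1.
Mean = 25/(25+1) = 0.962.
Quadratic loss ⇒ the optimal estimator is the posterior mean.

0.962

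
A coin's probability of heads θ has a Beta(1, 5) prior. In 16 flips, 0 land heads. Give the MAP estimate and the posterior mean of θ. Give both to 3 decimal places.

MAP = 0.000; posterior mean = 0.045

Posterior: Beta(1+0, 5+16) = Beta(1, 21).
Since α = 1 ≤ 1 and β > 1, the Beta density is monotone decreasing on [0,1]; the mode is at 0.
Mean = 1/(1+21) = 0.045.
The posterior is right-skewed, so the mean exceeds the mode.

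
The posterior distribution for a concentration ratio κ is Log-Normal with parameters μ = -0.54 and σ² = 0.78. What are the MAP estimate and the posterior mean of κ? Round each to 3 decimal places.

MAP estimate = 0.267, posterior mean = 0.861

Mode = exp(μ − σ²) = exp(-1.32) = 0.267.
Mean = exp(μ + σ²/2) = exp(-0.150) = 0.861.
The mean is pulled above the mode by the posterior's right skew.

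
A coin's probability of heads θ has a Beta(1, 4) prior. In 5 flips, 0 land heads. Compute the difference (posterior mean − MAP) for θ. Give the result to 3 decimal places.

0.100

Posterior: Beta(1+0, 4+5) = Beta(1, 9).
Since α = 1 ≤ 1 and β > 1, the Beta density is monotone decreasing on [0,1]; the mode is at 0.
Mean = 1/(1+9) = 0.100.
Difference = 0.100 − 0.000 = 0.100.
Mean > mode: the posterior has a right tail.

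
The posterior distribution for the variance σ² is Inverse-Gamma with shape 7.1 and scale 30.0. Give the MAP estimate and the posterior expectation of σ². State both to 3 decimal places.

MAP = 3.704; posterior mean = 4.918

Mode = β/(α+1) = 30.0/8.1 = 3.704.
Mean = β/(α−1) = 30.0/6.1 = 4.918.
The mean is pulled above the mode by the posterior's right skew.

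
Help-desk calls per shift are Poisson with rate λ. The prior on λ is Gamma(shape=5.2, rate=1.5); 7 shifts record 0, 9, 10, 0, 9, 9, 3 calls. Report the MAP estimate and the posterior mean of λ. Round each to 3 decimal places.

Σ counts = 40. Posterior: Gamma(shape = 5.2+40 = 45.2, rate = 1.5+7 = 8.5).
Mode = (α−1)/β = 44.2/8.5 = 5.200.
Mean = α/β = 45.2/8.5 = 5.318.

MAP: 5.200. Posterior mean: 5.318.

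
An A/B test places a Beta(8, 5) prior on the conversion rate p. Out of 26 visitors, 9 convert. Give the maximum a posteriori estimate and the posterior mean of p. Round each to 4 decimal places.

Posterior: Beta(8+9, 5+17) = Beta(17, 22).
Mode = (17−1)/(17+22−2) = 16/37 = 0.4324.
Mean = 17/(17+22) = 17/39 = 0.4359.

MAP: 0.4324. Posterior mean: 0.4359.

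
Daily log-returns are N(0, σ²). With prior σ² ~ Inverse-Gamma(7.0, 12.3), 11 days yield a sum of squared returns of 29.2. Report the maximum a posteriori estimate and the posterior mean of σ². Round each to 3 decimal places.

maximum a posteriori estimate = 1.993, posterior mean = 2.339

Posterior: Inverse-Gamma(shape = 7.0+11/2 = 12.5, scale = 12.3+29.2/2 = 26.9).
Mode = β/(α+1) = 26.9/13.5 = 1.993.
Mean = β/(α−1) = 26.9/11.5 = 2.339.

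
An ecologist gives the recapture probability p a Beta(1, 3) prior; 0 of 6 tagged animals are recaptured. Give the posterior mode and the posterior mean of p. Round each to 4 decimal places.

MAP = 0.0000; posterior mean = 0.1000

Posterior: Beta(1+0, 3+6) = Beta(1, 9).
Since α = 1 ≤ 1 and β > 1, the Beta density is monotone decreasing on [0,1]; the mode is at 0.
Mean = 1/(1+9) = 0.1000.
The mean is pulled above the mode by the posterior's right skew.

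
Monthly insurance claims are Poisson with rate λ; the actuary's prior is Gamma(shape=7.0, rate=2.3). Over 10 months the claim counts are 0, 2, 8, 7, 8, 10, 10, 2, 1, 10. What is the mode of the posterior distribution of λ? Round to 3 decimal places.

Σ counts = 58. Posterior: Gamma(shape = 7.0+58 = 65.0, rate = 2.3+10 = 12.3).
Mode = (α−1)/β = 64.0/12.3 = 5.203.
Mean = α/β = 65.0/12.3 = 5.285.
This is the posterior mode — the MAP estimate.

5.203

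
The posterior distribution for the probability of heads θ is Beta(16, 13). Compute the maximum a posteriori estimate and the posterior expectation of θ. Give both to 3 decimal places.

maximum a posteriori estimate = 0.556, posterior expectation = 0.552

Mode = (16−1)/(16+13−2) = 15/27 = 0.556.
Mean = 16/(16+13) = 16/29 = 0.552.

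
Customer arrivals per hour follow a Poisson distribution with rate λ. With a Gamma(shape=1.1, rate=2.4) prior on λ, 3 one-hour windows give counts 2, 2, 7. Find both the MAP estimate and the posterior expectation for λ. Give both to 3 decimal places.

Σ counts = 11. Posterior: Gamma(shape = 1.1+11 = 12.1, rate = 2.4+3 = 5.4).
Mode = (α−1)/β = 11.1/5.4 = 2.056.
Mean = α/β = 12.1/5.4 = 2.241.

λ_MAP = 2.056, E[λ|data] = 2.241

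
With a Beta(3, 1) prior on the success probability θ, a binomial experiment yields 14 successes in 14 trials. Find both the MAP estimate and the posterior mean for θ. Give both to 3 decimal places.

θ_MAP = 1.000, E[θ|data] = 0.944

Posterior: Beta(3+14, 1+0) = Beta(17, 1).
Since β = 1 ≤ 1 and α > 1, the Beta density is monotone increasing on [0,1]; the mode is at 1.
Mean = 17/(17+1) = 0.944.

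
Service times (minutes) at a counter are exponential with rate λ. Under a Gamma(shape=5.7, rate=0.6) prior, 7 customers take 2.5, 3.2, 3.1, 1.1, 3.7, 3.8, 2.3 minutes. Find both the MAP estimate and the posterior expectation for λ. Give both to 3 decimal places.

MAP = 0.576, posterior mean = 0.626

Σ times = 19.7. Posterior: Gamma(shape = 5.7+7 = 12.7, rate = 0.6+19.7 = 20.3).
Mode = (α−1)/β = 11.7/20.3 = 0.576.
Mean = α/β = 12.7/20.3 = 0.626.
Right-skewed posterior ⇒ mode < mean.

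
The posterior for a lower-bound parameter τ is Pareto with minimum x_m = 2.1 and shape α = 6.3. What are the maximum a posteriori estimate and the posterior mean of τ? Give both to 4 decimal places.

τ_MAP = 2.1000, E[τ|data] = 2.4962

The Pareto density is strictly decreasing on [x_m, ∞), so the mode is x_m = 2.1000.
Mean = α·x_m/(α−1) = 6.3·2.1/5.3 = 2.4962.
Right-skewed posterior ⇒ mode < mean.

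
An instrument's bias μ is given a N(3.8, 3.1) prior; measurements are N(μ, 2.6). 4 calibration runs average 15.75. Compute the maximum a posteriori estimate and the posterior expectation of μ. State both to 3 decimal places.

Posterior for μ is Normal. Precision-weighted mean: (1/3.1·3.8 + 4/2.6·15.75) / (1/3.1 + 4/2.6) = 13.679.
A Normal posterior is symmetric, so mode = mean.

μ_MAP = 13.679, E[μ|data] = 13.679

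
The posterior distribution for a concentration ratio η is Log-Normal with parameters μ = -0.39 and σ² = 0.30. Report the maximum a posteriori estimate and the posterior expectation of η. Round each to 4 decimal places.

Mode = exp(μ − σ²) = exp(-0.69) = 0.5016.
Mean = exp(μ + σ²/2) = exp(-0.240) = 0.7866.

MAP = 0.5016, posterior mean = 0.7866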